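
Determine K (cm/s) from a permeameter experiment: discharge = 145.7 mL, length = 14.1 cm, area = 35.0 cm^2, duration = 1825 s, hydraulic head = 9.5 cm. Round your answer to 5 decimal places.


Step 1: K = Q * L / (A * t * h)
Step 2: Numerator = 145.7 * 14.1 = 2054.37
Step 3: Denominator = 35.0 * 1825 * 9.5 = 606812.5
Step 4: K = 2054.37 / 606812.5 = 0.00339 cm/s

0.00339


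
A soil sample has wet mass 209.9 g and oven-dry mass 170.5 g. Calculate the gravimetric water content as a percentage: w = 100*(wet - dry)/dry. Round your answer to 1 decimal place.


Step 1: Water mass = wet - dry = 209.9 - 170.5 = 39.4 g
Step 2: w = 100 * water mass / dry mass
Step 3: w = 100 * 39.4 / 170.5 = 23.1%

23.1


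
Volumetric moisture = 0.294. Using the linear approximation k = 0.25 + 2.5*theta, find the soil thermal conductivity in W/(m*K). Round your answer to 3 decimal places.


Step 1: k = 0.25 + 2.5 * theta
Step 2: k = 0.25 + 2.5 * 0.294
Step 3: k = 0.25 + 0.735
Step 4: k = 0.985 W/(m*K)

0.985


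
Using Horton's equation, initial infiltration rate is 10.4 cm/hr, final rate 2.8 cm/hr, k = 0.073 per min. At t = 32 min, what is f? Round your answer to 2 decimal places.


Step 1: f = fc + (f0 - fc) * exp(-k * t)
Step 2: exp(-0.073 * 32) = 0.096714
Step 3: f = 2.8 + (10.4 - 2.8) * 0.096714
Step 4: f = 2.8 + 7.6 * 0.096714
Step 5: f = 3.54 cm/hr

3.54


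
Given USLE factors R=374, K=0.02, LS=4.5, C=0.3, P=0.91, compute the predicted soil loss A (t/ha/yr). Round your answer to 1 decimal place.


Step 1: A = R * K * LS * C * P
Step 2: R * K = 374 * 0.02 = 7.48
Step 3: (R*K) * LS = 7.48 * 4.5 = 33.66
Step 4: * C * P = 33.66 * 0.3 * 0.91 = 9.2
Step 5: A = 9.2 t/(ha*yr)

9.2


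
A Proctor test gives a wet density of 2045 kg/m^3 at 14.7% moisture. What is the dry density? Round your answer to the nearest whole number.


Step 1: Dry density = wet density / (1 + w/100)
Step 2: Dry density = 2045 / (1 + 14.7/100)
Step 3: Dry density = 2045 / 1.147
Step 4: Dry density = 1783 kg/m^3

1783


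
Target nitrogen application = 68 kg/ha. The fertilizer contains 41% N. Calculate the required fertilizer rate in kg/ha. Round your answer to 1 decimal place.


Step 1: Fertilizer rate = target N / (N content / 100)
Step 2: Rate = 68 / (41 / 100)
Step 3: Rate = 68 / 0.41
Step 4: Rate = 165.9 kg/ha

165.9


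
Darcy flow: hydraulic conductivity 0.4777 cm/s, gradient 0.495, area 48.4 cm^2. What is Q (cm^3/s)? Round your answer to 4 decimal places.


Step 1: Apply Darcy's law: Q = K * i * A
Step 2: Q = 0.4777 * 0.495 * 48.4
Step 3: Q = 11.4447 cm^3/s

11.4447


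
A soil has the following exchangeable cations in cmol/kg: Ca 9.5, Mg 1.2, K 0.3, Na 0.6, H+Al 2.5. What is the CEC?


Step 1: CEC = Ca + Mg + K + Na + (H+Al)
Step 2: CEC = 9.5 + 1.2 + 0.3 + 0.6 + 2.5
Step 3: CEC = 14.1 cmol/kg

14.1


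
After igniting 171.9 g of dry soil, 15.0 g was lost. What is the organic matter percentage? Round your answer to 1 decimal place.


Step 1: OM% = 100 * LOI / sample mass
Step 2: OM = 100 * 15.0 / 171.9
Step 3: OM = 8.7%

8.7


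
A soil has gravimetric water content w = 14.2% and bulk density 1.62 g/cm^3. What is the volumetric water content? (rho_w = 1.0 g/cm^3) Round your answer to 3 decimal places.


Step 1: theta = (w / 100) * BD / rho_w
Step 2: theta = (14.2 / 100) * 1.62 / 1.0
Step 3: theta = 0.142 * 1.62
Step 4: theta = 0.23

0.23


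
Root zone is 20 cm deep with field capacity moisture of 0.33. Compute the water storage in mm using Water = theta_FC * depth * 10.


Step 1: Water (mm) = theta_FC * depth (cm) * 10
Step 2: Water = 0.33 * 20 * 10
Step 3: Water = 66.0 mm

66.0


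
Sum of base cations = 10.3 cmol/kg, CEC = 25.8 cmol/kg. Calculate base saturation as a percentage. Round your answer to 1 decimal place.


Step 1: BS = 100 * (sum of bases) / CEC
Step 2: BS = 100 * 10.3 / 25.8
Step 3: BS = 39.9%

39.9


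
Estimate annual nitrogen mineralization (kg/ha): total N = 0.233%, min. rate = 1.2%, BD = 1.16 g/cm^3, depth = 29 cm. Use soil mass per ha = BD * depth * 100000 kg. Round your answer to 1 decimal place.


Step 1: Soil mass per ha = BD * depth * 100000 = 1.16 * 29 * 100000 = 3364000 kg
Step 2: Total N pool = soil mass * N%/100 = 3364000 * 0.233/100 = 7838.12 kg/ha
Step 3: N mineralized = N pool * rate%/100 = 7838.12 * 1.2/100 = 94.1 kg/ha/yr

94.1


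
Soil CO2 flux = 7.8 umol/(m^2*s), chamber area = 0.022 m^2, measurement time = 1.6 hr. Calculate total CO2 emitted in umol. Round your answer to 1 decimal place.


Step 1: Convert time to seconds: 1.6 hr * 3600 = 5760.0 s
Step 2: Total = flux * area * time_s
Step 3: Total = 7.8 * 0.022 * 5760.0
Step 4: Total = 988.4 umol

988.4


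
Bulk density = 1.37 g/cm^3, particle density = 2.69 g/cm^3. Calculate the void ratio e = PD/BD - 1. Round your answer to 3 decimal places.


Step 1: e = PD / BD - 1
Step 2: e = 2.69 / 1.37 - 1
Step 3: e = 1.9635 - 1
Step 4: e = 0.964

0.964


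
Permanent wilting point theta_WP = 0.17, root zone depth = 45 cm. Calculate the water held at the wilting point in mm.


Step 1: Water (mm) = theta_WP * depth * 10
Step 2: Water = 0.17 * 45 * 10
Step 3: Water = 76.5 mm

76.5


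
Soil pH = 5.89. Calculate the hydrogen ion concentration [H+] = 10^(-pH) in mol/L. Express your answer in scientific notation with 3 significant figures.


Step 1: [H+] = 10^(-pH)
Step 2: [H+] = 10^(-5.89)
Step 3: [H+] = 1.29e-06 mol/L

1.29e-06


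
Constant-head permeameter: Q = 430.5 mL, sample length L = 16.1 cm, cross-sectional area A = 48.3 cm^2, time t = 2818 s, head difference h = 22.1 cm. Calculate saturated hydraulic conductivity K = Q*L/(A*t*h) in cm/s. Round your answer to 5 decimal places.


Step 1: K = Q * L / (A * t * h)
Step 2: Numerator = 430.5 * 16.1 = 6931.05
Step 3: Denominator = 48.3 * 2818 * 22.1 = 3008017.74
Step 4: K = 6931.05 / 3008017.74 = 0.0023 cm/s

0.0023


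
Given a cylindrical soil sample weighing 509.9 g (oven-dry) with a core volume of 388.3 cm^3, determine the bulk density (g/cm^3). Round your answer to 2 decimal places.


Step 1: Identify the formula: BD = dry mass / volume
Step 2: Substitute values: BD = 509.9 / 388.3
Step 3: BD = 1.31 g/cm^3

1.31


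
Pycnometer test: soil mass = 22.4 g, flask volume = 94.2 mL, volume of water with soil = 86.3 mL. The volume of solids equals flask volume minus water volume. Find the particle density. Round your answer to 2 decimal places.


Step 1: Volume of solids = flask volume - water volume with soil
Step 2: V_solids = 94.2 - 86.3 = 7.9 mL
Step 3: Particle density = mass / V_solids = 22.4 / 7.9 = 2.84 g/cm^3

2.84


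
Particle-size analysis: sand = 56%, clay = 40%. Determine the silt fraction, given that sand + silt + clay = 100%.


Step 1: sand + silt + clay = 100%
Step 2: silt = 100 - sand - clay
Step 3: silt = 100 - 56 - 40
Step 4: silt = 4%

4


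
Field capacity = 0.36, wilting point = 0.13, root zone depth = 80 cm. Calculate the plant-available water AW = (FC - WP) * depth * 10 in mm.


Step 1: Available water = (FC - WP) * depth * 10
Step 2: AW = (0.36 - 0.13) * 80 * 10
Step 3: AW = 0.23 * 80 * 10
Step 4: AW = 184.0 mm

184.0


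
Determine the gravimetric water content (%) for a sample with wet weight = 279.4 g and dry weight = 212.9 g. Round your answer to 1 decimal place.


Step 1: Water mass = wet - dry = 279.4 - 212.9 = 66.5 g
Step 2: w = 100 * water mass / dry mass
Step 3: w = 100 * 66.5 / 212.9 = 31.2%

31.2


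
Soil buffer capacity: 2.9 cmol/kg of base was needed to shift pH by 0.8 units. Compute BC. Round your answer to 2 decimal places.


Step 1: BC = change in base / change in pH
Step 2: BC = 2.9 / 0.8
Step 3: BC = 3.63 cmol/(kg*pH unit)

3.63


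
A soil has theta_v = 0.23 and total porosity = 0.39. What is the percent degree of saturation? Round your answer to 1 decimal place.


Step 1: S = 100 * theta_v / n
Step 2: S = 100 * 0.23 / 0.39
Step 3: S = 59.0%

59.0


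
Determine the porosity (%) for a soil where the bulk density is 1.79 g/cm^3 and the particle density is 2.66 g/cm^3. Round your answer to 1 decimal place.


Step 1: Formula: n = 100 * (1 - BD / PD)
Step 2: n = 100 * (1 - 1.79 / 2.66)
Step 3: n = 100 * (1 - 0.67293)
Step 4: n = 32.7%

32.7


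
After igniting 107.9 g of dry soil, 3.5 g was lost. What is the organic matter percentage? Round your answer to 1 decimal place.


Step 1: OM% = 100 * LOI / sample mass
Step 2: OM = 100 * 3.5 / 107.9
Step 3: OM = 3.2%

3.2


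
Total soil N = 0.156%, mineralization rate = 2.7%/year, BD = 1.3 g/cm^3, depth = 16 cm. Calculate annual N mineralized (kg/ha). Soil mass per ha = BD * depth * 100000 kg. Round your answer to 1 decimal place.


Step 1: Soil mass per ha = BD * depth * 100000 = 1.3 * 16 * 100000 = 2080000 kg
Step 2: Total N pool = soil mass * N%/100 = 2080000 * 0.156/100 = 3244.8 kg/ha
Step 3: N mineralized = N pool * rate%/100 = 3244.8 * 2.7/100 = 87.6 kg/ha/yr

87.6


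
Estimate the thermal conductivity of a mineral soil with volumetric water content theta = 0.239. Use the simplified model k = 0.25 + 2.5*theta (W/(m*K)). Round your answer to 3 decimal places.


Step 1: k = 0.25 + 2.5 * theta
Step 2: k = 0.25 + 2.5 * 0.239
Step 3: k = 0.25 + 0.598
Step 4: k = 0.848 W/(m*K)

0.848


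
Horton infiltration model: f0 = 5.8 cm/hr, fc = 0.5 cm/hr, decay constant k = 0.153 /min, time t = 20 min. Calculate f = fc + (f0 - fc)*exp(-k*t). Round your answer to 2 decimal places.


Step 1: f = fc + (f0 - fc) * exp(-k * t)
Step 2: exp(-0.153 * 20) = 0.046888
Step 3: f = 0.5 + (5.8 - 0.5) * 0.046888
Step 4: f = 0.5 + 5.3 * 0.046888
Step 5: f = 0.75 cm/hr

0.75


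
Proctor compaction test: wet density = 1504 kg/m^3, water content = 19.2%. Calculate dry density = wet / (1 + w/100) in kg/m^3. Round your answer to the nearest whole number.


Step 1: Dry density = wet density / (1 + w/100)
Step 2: Dry density = 1504 / (1 + 19.2/100)
Step 3: Dry density = 1504 / 1.192
Step 4: Dry density = 1262 kg/m^3

1262


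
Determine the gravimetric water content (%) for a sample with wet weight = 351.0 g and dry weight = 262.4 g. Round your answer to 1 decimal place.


Step 1: Water mass = wet - dry = 351.0 - 262.4 = 88.6 g
Step 2: w = 100 * water mass / dry mass
Step 3: w = 100 * 88.6 / 262.4 = 33.8%

33.8


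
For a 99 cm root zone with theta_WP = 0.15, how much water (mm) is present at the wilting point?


Step 1: Water (mm) = theta_WP * depth * 10
Step 2: Water = 0.15 * 99 * 10
Step 3: Water = 148.5 mm

148.5


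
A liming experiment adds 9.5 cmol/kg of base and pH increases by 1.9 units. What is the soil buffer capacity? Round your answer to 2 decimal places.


Step 1: BC = change in base / change in pH
Step 2: BC = 9.5 / 1.9
Step 3: BC = 5.0 cmol/(kg*pH unit)

5.0


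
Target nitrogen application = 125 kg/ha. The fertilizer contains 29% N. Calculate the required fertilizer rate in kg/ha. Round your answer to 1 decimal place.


Step 1: Fertilizer rate = target N / (N content / 100)
Step 2: Rate = 125 / (29 / 100)
Step 3: Rate = 125 / 0.29
Step 4: Rate = 431.0 kg/ha

431.0


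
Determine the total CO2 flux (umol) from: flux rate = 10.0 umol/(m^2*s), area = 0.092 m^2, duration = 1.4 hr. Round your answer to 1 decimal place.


Step 1: Convert time to seconds: 1.4 hr * 3600 = 5040.0 s
Step 2: Total = flux * area * time_s
Step 3: Total = 10.0 * 0.092 * 5040.0
Step 4: Total = 4636.8 umol

4636.8


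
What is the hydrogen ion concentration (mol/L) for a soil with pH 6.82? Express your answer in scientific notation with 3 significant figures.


Step 1: [H+] = 10^(-pH)
Step 2: [H+] = 10^(-6.82)
Step 3: [H+] = 1.51e-07 mol/L

1.51e-07


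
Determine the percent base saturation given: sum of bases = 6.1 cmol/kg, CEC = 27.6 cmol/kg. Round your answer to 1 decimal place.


Step 1: BS = 100 * (sum of bases) / CEC
Step 2: BS = 100 * 6.1 / 27.6
Step 3: BS = 22.1%

22.1


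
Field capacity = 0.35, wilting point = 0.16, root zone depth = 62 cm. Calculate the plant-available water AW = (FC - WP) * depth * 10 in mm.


Step 1: Available water = (FC - WP) * depth * 10
Step 2: AW = (0.35 - 0.16) * 62 * 10
Step 3: AW = 0.19 * 62 * 10
Step 4: AW = 117.8 mm

117.8


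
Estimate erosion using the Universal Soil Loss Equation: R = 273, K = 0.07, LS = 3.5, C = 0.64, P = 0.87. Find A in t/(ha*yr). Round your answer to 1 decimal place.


Step 1: A = R * K * LS * C * P
Step 2: R * K = 273 * 0.07 = 19.11
Step 3: (R*K) * LS = 19.11 * 3.5 = 66.885
Step 4: * C * P = 66.885 * 0.64 * 0.87 = 37.2
Step 5: A = 37.2 t/(ha*yr)

37.2


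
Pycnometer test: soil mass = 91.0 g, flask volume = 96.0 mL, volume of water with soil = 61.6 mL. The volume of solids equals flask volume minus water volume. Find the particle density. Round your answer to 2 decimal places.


Step 1: Volume of solids = flask volume - water volume with soil
Step 2: V_solids = 96.0 - 61.6 = 34.4 mL
Step 3: Particle density = mass / V_solids = 91.0 / 34.4 = 2.65 g/cm^3

2.65


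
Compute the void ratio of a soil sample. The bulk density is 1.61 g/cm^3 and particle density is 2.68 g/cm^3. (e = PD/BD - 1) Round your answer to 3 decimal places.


Step 1: e = PD / BD - 1
Step 2: e = 2.68 / 1.61 - 1
Step 3: e = 1.6646 - 1
Step 4: e = 0.665

0.665


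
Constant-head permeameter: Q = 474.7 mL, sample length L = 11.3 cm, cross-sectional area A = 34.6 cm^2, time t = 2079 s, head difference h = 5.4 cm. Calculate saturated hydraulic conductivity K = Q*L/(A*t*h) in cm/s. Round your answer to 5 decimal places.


Step 1: K = Q * L / (A * t * h)
Step 2: Numerator = 474.7 * 11.3 = 5364.11
Step 3: Denominator = 34.6 * 2079 * 5.4 = 388440.36
Step 4: K = 5364.11 / 388440.36 = 0.01381 cm/s

0.01381


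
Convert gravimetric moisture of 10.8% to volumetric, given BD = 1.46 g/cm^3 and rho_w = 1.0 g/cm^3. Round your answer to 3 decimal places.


Step 1: theta = (w / 100) * BD / rho_w
Step 2: theta = (10.8 / 100) * 1.46 / 1.0
Step 3: theta = 0.108 * 1.46
Step 4: theta = 0.158

0.158


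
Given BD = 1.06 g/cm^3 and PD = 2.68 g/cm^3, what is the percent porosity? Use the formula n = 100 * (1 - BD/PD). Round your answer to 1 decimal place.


Step 1: Formula: n = 100 * (1 - BD / PD)
Step 2: n = 100 * (1 - 1.06 / 2.68)
Step 3: n = 100 * (1 - 0.39552)
Step 4: n = 60.4%

60.4


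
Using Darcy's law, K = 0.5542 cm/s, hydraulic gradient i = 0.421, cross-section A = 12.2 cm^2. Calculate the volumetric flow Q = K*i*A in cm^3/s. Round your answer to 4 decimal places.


Step 1: Apply Darcy's law: Q = K * i * A
Step 2: Q = 0.5542 * 0.421 * 12.2
Step 3: Q = 2.8465 cm^3/s

2.8465


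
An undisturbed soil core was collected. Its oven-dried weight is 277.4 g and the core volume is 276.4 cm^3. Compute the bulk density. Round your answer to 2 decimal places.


Step 1: Identify the formula: BD = dry mass / volume
Step 2: Substitute values: BD = 277.4 / 276.4
Step 3: BD = 1.0 g/cm^3

1.0


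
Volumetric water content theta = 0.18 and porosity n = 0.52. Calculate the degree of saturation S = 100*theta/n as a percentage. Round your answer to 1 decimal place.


Step 1: S = 100 * theta_v / n
Step 2: S = 100 * 0.18 / 0.52
Step 3: S = 34.6%

34.6


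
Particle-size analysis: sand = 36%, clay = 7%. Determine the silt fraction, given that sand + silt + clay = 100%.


Step 1: sand + silt + clay = 100%
Step 2: silt = 100 - sand - clay
Step 3: silt = 100 - 36 - 7
Step 4: silt = 57%

57


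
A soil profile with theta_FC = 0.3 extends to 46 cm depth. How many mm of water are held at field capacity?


Step 1: Water (mm) = theta_FC * depth (cm) * 10
Step 2: Water = 0.3 * 46 * 10
Step 3: Water = 138.0 mm

138.0


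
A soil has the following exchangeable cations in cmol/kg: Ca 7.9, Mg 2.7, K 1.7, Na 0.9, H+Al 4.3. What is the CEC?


Step 1: CEC = Ca + Mg + K + Na + (H+Al)
Step 2: CEC = 7.9 + 2.7 + 1.7 + 0.9 + 4.3
Step 3: CEC = 17.5 cmol/kg

17.5


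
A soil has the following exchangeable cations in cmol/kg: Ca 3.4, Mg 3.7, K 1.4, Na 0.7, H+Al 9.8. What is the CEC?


Step 1: CEC = Ca + Mg + K + Na + (H+Al)
Step 2: CEC = 3.4 + 3.7 + 1.4 + 0.7 + 9.8
Step 3: CEC = 19.0 cmol/kg

19.0


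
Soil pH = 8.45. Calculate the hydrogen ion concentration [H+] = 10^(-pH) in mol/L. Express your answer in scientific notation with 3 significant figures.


Step 1: [H+] = 10^(-pH)
Step 2: [H+] = 10^(-8.45)
Step 3: [H+] = 3.55e-09 mol/L

3.55e-09


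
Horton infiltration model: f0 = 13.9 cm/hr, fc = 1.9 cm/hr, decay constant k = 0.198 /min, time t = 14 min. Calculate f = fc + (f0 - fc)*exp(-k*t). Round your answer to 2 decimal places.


Step 1: f = fc + (f0 - fc) * exp(-k * t)
Step 2: exp(-0.198 * 14) = 0.062537
Step 3: f = 1.9 + (13.9 - 1.9) * 0.062537
Step 4: f = 1.9 + 12.0 * 0.062537
Step 5: f = 2.65 cm/hr

2.65


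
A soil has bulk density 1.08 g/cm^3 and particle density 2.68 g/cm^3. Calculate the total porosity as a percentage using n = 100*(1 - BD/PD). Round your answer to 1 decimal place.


Step 1: Formula: n = 100 * (1 - BD / PD)
Step 2: n = 100 * (1 - 1.08 / 2.68)
Step 3: n = 100 * (1 - 0.40299)
Step 4: n = 59.7%

59.7


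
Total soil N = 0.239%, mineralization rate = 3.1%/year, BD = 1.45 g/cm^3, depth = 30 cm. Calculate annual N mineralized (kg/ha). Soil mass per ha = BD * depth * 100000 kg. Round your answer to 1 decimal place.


Step 1: Soil mass per ha = BD * depth * 100000 = 1.45 * 30 * 100000 = 4350000 kg
Step 2: Total N pool = soil mass * N%/100 = 4350000 * 0.239/100 = 10396.5 kg/ha
Step 3: N mineralized = N pool * rate%/100 = 10396.5 * 3.1/100 = 322.3 kg/ha/yr

322.3


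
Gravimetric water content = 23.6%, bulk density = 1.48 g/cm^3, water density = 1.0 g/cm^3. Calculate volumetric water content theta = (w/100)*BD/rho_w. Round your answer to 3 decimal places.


Step 1: theta = (w / 100) * BD / rho_w
Step 2: theta = (23.6 / 100) * 1.48 / 1.0
Step 3: theta = 0.236 * 1.48
Step 4: theta = 0.349

0.349


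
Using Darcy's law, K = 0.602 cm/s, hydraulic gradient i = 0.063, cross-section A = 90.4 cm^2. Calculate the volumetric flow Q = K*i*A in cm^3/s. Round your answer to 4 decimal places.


Step 1: Apply Darcy's law: Q = K * i * A
Step 2: Q = 0.602 * 0.063 * 90.4
Step 3: Q = 3.4285 cm^3/s

3.4285


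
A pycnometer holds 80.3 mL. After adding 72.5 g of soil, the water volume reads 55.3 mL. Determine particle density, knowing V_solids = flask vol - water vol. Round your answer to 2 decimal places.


Step 1: Volume of solids = flask volume - water volume with soil
Step 2: V_solids = 80.3 - 55.3 = 25.0 mL
Step 3: Particle density = mass / V_solids = 72.5 / 25.0 = 2.9 g/cm^3

2.9


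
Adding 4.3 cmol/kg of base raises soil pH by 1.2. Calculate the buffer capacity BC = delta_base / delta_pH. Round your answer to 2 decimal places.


Step 1: BC = change in base / change in pH
Step 2: BC = 4.3 / 1.2
Step 3: BC = 3.58 cmol/(kg*pH unit)

3.58


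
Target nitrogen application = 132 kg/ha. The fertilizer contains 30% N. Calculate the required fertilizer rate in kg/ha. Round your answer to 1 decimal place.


Step 1: Fertilizer rate = target N / (N content / 100)
Step 2: Rate = 132 / (30 / 100)
Step 3: Rate = 132 / 0.3
Step 4: Rate = 440.0 kg/ha

440.0


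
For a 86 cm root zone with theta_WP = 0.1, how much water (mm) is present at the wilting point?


Step 1: Water (mm) = theta_WP * depth * 10
Step 2: Water = 0.1 * 86 * 10
Step 3: Water = 86.0 mm

86.0


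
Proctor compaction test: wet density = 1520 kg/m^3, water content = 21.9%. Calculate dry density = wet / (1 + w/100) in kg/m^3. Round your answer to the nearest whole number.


Step 1: Dry density = wet density / (1 + w/100)
Step 2: Dry density = 1520 / (1 + 21.9/100)
Step 3: Dry density = 1520 / 1.219
Step 4: Dry density = 1247 kg/m^3

1247


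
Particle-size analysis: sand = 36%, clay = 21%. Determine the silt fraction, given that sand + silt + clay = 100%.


Step 1: sand + silt + clay = 100%
Step 2: silt = 100 - sand - clay
Step 3: silt = 100 - 36 - 21
Step 4: silt = 43%

43


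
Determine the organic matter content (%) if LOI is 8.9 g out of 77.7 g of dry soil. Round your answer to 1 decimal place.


Step 1: OM% = 100 * LOI / sample mass
Step 2: OM = 100 * 8.9 / 77.7
Step 3: OM = 11.5%

11.5


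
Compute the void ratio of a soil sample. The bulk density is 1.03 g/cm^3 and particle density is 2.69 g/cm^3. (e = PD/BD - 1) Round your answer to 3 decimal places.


Step 1: e = PD / BD - 1
Step 2: e = 2.69 / 1.03 - 1
Step 3: e = 2.61165 - 1
Step 4: e = 1.612

1.612


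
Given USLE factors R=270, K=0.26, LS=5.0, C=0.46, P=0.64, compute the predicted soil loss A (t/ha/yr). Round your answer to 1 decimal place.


Step 1: A = R * K * LS * C * P
Step 2: R * K = 270 * 0.26 = 70.2
Step 3: (R*K) * LS = 70.2 * 5.0 = 351.0
Step 4: * C * P = 351.0 * 0.46 * 0.64 = 103.3
Step 5: A = 103.3 t/(ha*yr)

103.3


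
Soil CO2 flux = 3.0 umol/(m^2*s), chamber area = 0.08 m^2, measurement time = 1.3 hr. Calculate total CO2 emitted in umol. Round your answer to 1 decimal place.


Step 1: Convert time to seconds: 1.3 hr * 3600 = 4680.0 s
Step 2: Total = flux * area * time_s
Step 3: Total = 3.0 * 0.08 * 4680.0
Step 4: Total = 1123.2 umol

1123.2


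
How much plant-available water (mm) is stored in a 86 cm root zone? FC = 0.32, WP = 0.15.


Step 1: Available water = (FC - WP) * depth * 10
Step 2: AW = (0.32 - 0.15) * 86 * 10
Step 3: AW = 0.17 * 86 * 10
Step 4: AW = 146.2 mm

146.2


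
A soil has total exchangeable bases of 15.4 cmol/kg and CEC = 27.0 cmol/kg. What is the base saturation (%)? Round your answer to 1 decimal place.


Step 1: BS = 100 * (sum of bases) / CEC
Step 2: BS = 100 * 15.4 / 27.0
Step 3: BS = 57.0%

57.0


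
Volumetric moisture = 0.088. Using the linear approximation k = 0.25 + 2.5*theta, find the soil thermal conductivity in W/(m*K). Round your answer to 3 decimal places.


Step 1: k = 0.25 + 2.5 * theta
Step 2: k = 0.25 + 2.5 * 0.088
Step 3: k = 0.25 + 0.22
Step 4: k = 0.47 W/(m*K)

0.47


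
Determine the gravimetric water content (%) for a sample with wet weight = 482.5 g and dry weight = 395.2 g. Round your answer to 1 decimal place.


Step 1: Water mass = wet - dry = 482.5 - 395.2 = 87.3 g
Step 2: w = 100 * water mass / dry mass
Step 3: w = 100 * 87.3 / 395.2 = 22.1%

22.1


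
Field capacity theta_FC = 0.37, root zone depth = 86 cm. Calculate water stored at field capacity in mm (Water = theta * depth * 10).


Step 1: Water (mm) = theta_FC * depth (cm) * 10
Step 2: Water = 0.37 * 86 * 10
Step 3: Water = 318.2 mm

318.2


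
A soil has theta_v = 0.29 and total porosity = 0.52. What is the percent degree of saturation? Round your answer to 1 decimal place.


Step 1: S = 100 * theta_v / n
Step 2: S = 100 * 0.29 / 0.52
Step 3: S = 55.8%

55.8


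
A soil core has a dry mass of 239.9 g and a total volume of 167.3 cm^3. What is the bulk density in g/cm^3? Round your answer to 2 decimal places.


Step 1: Identify the formula: BD = dry mass / volume
Step 2: Substitute values: BD = 239.9 / 167.3
Step 3: BD = 1.43 g/cm^3

1.43


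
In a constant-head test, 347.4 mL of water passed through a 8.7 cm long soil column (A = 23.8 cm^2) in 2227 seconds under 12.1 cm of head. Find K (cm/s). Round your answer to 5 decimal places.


Step 1: K = Q * L / (A * t * h)
Step 2: Numerator = 347.4 * 8.7 = 3022.38
Step 3: Denominator = 23.8 * 2227 * 12.1 = 641331.46
Step 4: K = 3022.38 / 641331.46 = 0.00471 cm/s

0.00471


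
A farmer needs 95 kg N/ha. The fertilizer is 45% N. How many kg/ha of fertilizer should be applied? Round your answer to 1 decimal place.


Step 1: Fertilizer rate = target N / (N content / 100)
Step 2: Rate = 95 / (45 / 100)
Step 3: Rate = 95 / 0.45
Step 4: Rate = 211.1 kg/ha

211.1


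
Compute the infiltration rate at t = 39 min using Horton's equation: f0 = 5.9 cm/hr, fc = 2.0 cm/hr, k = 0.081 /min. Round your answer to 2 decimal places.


Step 1: f = fc + (f0 - fc) * exp(-k * t)
Step 2: exp(-0.081 * 39) = 0.042468
Step 3: f = 2.0 + (5.9 - 2.0) * 0.042468
Step 4: f = 2.0 + 3.9 * 0.042468
Step 5: f = 2.17 cm/hr

2.17


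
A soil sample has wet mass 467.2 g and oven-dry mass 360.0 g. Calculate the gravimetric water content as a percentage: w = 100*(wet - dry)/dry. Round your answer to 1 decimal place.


Step 1: Water mass = wet - dry = 467.2 - 360.0 = 107.2 g
Step 2: w = 100 * water mass / dry mass
Step 3: w = 100 * 107.2 / 360.0 = 29.8%

29.8


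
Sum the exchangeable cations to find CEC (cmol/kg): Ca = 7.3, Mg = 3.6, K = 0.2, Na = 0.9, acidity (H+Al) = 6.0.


Step 1: CEC = Ca + Mg + K + Na + (H+Al)
Step 2: CEC = 7.3 + 3.6 + 0.2 + 0.9 + 6.0
Step 3: CEC = 18.0 cmol/kg

18.0


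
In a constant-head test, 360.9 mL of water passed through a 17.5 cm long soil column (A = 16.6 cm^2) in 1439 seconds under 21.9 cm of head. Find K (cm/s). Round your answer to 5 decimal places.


Step 1: K = Q * L / (A * t * h)
Step 2: Numerator = 360.9 * 17.5 = 6315.75
Step 3: Denominator = 16.6 * 1439 * 21.9 = 523134.06
Step 4: K = 6315.75 / 523134.06 = 0.01207 cm/s

0.01207


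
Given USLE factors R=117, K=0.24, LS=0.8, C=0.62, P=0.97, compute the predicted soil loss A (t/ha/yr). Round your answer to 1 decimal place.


Step 1: A = R * K * LS * C * P
Step 2: R * K = 117 * 0.24 = 28.08
Step 3: (R*K) * LS = 28.08 * 0.8 = 22.464
Step 4: * C * P = 22.464 * 0.62 * 0.97 = 13.5
Step 5: A = 13.5 t/(ha*yr)

13.5


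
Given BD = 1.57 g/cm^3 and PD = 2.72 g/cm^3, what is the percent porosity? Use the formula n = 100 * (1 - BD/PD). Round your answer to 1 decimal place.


Step 1: Formula: n = 100 * (1 - BD / PD)
Step 2: n = 100 * (1 - 1.57 / 2.72)
Step 3: n = 100 * (1 - 0.57721)
Step 4: n = 42.3%

42.3


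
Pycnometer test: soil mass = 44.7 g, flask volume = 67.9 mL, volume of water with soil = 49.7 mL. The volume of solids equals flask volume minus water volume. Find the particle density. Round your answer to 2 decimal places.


Step 1: Volume of solids = flask volume - water volume with soil
Step 2: V_solids = 67.9 - 49.7 = 18.2 mL
Step 3: Particle density = mass / V_solids = 44.7 / 18.2 = 2.46 g/cm^3

2.46


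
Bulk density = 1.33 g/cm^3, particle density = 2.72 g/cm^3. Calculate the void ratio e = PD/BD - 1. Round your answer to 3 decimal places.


Step 1: e = PD / BD - 1
Step 2: e = 2.72 / 1.33 - 1
Step 3: e = 2.04511 - 1
Step 4: e = 1.045

1.045


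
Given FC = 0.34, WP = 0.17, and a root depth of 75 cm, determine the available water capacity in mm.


Step 1: Available water = (FC - WP) * depth * 10
Step 2: AW = (0.34 - 0.17) * 75 * 10
Step 3: AW = 0.17 * 75 * 10
Step 4: AW = 127.5 mm

127.5


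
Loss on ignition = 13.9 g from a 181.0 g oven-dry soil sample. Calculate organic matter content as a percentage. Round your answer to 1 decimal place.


Step 1: OM% = 100 * LOI / sample mass
Step 2: OM = 100 * 13.9 / 181.0
Step 3: OM = 7.7%

7.7


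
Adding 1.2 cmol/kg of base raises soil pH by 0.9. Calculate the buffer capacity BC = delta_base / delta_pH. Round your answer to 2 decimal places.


Step 1: BC = change in base / change in pH
Step 2: BC = 1.2 / 0.9
Step 3: BC = 1.33 cmol/(kg*pH unit)

1.33


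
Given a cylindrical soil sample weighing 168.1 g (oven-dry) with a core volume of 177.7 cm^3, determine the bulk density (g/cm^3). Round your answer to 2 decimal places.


Step 1: Identify the formula: BD = dry mass / volume
Step 2: Substitute values: BD = 168.1 / 177.7
Step 3: BD = 0.95 g/cm^3

0.95


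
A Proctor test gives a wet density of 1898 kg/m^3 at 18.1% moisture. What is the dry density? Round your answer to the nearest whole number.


Step 1: Dry density = wet density / (1 + w/100)
Step 2: Dry density = 1898 / (1 + 18.1/100)
Step 3: Dry density = 1898 / 1.181
Step 4: Dry density = 1607 kg/m^3

1607


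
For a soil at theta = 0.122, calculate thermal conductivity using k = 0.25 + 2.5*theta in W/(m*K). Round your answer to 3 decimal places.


Step 1: k = 0.25 + 2.5 * theta
Step 2: k = 0.25 + 2.5 * 0.122
Step 3: k = 0.25 + 0.305
Step 4: k = 0.555 W/(m*K)

0.555


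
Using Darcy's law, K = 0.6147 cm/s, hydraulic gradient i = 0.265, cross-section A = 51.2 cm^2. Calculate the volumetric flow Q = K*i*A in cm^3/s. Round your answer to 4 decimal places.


Step 1: Apply Darcy's law: Q = K * i * A
Step 2: Q = 0.6147 * 0.265 * 51.2
Step 3: Q = 8.3402 cm^3/s

8.3402


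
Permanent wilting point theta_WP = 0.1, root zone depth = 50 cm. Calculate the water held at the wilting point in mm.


Step 1: Water (mm) = theta_WP * depth * 10
Step 2: Water = 0.1 * 50 * 10
Step 3: Water = 50.0 mm

50.0


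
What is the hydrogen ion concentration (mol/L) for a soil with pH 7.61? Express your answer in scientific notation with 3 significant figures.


Step 1: [H+] = 10^(-pH)
Step 2: [H+] = 10^(-7.61)
Step 3: [H+] = 2.45e-08 mol/L

2.45e-08


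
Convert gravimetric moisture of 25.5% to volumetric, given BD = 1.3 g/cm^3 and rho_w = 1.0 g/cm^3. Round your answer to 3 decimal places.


Step 1: theta = (w / 100) * BD / rho_w
Step 2: theta = (25.5 / 100) * 1.3 / 1.0
Step 3: theta = 0.255 * 1.3
Step 4: theta = 0.332

0.332


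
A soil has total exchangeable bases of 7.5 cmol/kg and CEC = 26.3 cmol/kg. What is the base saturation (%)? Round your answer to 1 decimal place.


Step 1: BS = 100 * (sum of bases) / CEC
Step 2: BS = 100 * 7.5 / 26.3
Step 3: BS = 28.5%

28.5


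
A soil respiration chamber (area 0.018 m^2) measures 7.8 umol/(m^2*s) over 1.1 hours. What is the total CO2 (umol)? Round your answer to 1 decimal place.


Step 1: Convert time to seconds: 1.1 hr * 3600 = 3960.0 s
Step 2: Total = flux * area * time_s
Step 3: Total = 7.8 * 0.018 * 3960.0
Step 4: Total = 556.0 umol

556.0


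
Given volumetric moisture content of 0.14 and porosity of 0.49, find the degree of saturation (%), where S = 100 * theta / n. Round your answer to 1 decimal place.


Step 1: S = 100 * theta_v / n
Step 2: S = 100 * 0.14 / 0.49
Step 3: S = 28.6%

28.6


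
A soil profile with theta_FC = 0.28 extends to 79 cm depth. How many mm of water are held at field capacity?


Step 1: Water (mm) = theta_FC * depth (cm) * 10
Step 2: Water = 0.28 * 79 * 10
Step 3: Water = 221.2 mm

221.2


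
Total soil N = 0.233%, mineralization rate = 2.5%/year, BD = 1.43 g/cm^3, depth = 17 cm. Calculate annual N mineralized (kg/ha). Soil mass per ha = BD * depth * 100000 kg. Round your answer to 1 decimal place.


Step 1: Soil mass per ha = BD * depth * 100000 = 1.43 * 17 * 100000 = 2431000 kg
Step 2: Total N pool = soil mass * N%/100 = 2431000 * 0.233/100 = 5664.23 kg/ha
Step 3: N mineralized = N pool * rate%/100 = 5664.23 * 2.5/100 = 141.6 kg/ha/yr

141.6


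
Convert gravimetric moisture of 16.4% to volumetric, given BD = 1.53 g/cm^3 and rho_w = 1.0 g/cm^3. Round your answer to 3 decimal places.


Step 1: theta = (w / 100) * BD / rho_w
Step 2: theta = (16.4 / 100) * 1.53 / 1.0
Step 3: theta = 0.164 * 1.53
Step 4: theta = 0.251

0.251


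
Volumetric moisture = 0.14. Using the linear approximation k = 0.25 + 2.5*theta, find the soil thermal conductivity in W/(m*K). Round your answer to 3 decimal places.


Step 1: k = 0.25 + 2.5 * theta
Step 2: k = 0.25 + 2.5 * 0.14
Step 3: k = 0.25 + 0.35
Step 4: k = 0.6 W/(m*K)

0.6


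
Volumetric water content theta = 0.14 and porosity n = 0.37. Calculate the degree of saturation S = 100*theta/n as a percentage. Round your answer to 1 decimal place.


Step 1: S = 100 * theta_v / n
Step 2: S = 100 * 0.14 / 0.37
Step 3: S = 37.8%

37.8


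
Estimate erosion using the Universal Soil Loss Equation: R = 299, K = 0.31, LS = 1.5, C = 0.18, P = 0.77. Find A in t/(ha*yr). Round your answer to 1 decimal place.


Step 1: A = R * K * LS * C * P
Step 2: R * K = 299 * 0.31 = 92.69
Step 3: (R*K) * LS = 92.69 * 1.5 = 139.035
Step 4: * C * P = 139.035 * 0.18 * 0.77 = 19.3
Step 5: A = 19.3 t/(ha*yr)

19.3


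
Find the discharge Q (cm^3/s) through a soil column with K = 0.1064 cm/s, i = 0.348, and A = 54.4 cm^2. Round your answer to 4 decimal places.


Step 1: Apply Darcy's law: Q = K * i * A
Step 2: Q = 0.1064 * 0.348 * 54.4
Step 3: Q = 2.0143 cm^3/s

2.0143


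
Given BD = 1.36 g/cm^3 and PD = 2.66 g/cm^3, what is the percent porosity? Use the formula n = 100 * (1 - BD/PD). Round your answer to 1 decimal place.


Step 1: Formula: n = 100 * (1 - BD / PD)
Step 2: n = 100 * (1 - 1.36 / 2.66)
Step 3: n = 100 * (1 - 0.51128)
Step 4: n = 48.9%

48.9


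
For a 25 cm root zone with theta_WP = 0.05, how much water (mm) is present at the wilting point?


Step 1: Water (mm) = theta_WP * depth * 10
Step 2: Water = 0.05 * 25 * 10
Step 3: Water = 12.5 mm

12.5


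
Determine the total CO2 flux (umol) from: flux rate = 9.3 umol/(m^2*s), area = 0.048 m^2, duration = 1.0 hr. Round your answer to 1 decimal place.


Step 1: Convert time to seconds: 1.0 hr * 3600 = 3600.0 s
Step 2: Total = flux * area * time_s
Step 3: Total = 9.3 * 0.048 * 3600.0
Step 4: Total = 1607.0 umol

1607.0


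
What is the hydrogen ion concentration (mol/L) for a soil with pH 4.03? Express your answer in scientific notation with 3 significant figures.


Step 1: [H+] = 10^(-pH)
Step 2: [H+] = 10^(-4.03)
Step 3: [H+] = 9.33e-05 mol/L

9.33e-05


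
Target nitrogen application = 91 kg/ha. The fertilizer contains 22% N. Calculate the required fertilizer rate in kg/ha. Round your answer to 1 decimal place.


Step 1: Fertilizer rate = target N / (N content / 100)
Step 2: Rate = 91 / (22 / 100)
Step 3: Rate = 91 / 0.22
Step 4: Rate = 413.6 kg/ha

413.6


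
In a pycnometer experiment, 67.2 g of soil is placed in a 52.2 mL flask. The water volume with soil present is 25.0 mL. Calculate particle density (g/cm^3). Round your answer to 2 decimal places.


Step 1: Volume of solids = flask volume - water volume with soil
Step 2: V_solids = 52.2 - 25.0 = 27.2 mL
Step 3: Particle density = mass / V_solids = 67.2 / 27.2 = 2.47 g/cm^3

2.47


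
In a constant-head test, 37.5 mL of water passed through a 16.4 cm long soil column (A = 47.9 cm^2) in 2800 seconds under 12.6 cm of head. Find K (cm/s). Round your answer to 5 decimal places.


Step 1: K = Q * L / (A * t * h)
Step 2: Numerator = 37.5 * 16.4 = 615.0
Step 3: Denominator = 47.9 * 2800 * 12.6 = 1689912.0
Step 4: K = 615.0 / 1689912.0 = 0.00036 cm/s

0.00036


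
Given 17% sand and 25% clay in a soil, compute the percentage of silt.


Step 1: sand + silt + clay = 100%
Step 2: silt = 100 - sand - clay
Step 3: silt = 100 - 17 - 25
Step 4: silt = 58%

58


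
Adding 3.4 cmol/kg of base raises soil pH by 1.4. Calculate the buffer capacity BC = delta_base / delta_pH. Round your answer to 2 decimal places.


Step 1: BC = change in base / change in pH
Step 2: BC = 3.4 / 1.4
Step 3: BC = 2.43 cmol/(kg*pH unit)

2.43


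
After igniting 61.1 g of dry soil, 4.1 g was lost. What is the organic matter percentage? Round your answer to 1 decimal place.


Step 1: OM% = 100 * LOI / sample mass
Step 2: OM = 100 * 4.1 / 61.1
Step 3: OM = 6.7%

6.7


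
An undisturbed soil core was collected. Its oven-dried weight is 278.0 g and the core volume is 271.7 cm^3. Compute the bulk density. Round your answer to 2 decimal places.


Step 1: Identify the formula: BD = dry mass / volume
Step 2: Substitute values: BD = 278.0 / 271.7
Step 3: BD = 1.02 g/cm^3

1.02


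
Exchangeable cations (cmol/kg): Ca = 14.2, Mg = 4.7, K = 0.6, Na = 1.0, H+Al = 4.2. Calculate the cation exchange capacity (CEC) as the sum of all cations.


Step 1: CEC = Ca + Mg + K + Na + (H+Al)
Step 2: CEC = 14.2 + 4.7 + 0.6 + 1.0 + 4.2
Step 3: CEC = 24.7 cmol/kg

24.7


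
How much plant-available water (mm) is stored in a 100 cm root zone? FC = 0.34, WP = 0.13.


Step 1: Available water = (FC - WP) * depth * 10
Step 2: AW = (0.34 - 0.13) * 100 * 10
Step 3: AW = 0.21 * 100 * 10
Step 4: AW = 210.0 mm

210.0


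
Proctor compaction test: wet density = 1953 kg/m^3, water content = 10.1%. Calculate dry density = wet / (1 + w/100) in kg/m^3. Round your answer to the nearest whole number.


Step 1: Dry density = wet density / (1 + w/100)
Step 2: Dry density = 1953 / (1 + 10.1/100)
Step 3: Dry density = 1953 / 1.101
Step 4: Dry density = 1774 kg/m^3

1774


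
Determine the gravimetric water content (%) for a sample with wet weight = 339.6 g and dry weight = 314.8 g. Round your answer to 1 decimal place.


Step 1: Water mass = wet - dry = 339.6 - 314.8 = 24.8 g
Step 2: w = 100 * water mass / dry mass
Step 3: w = 100 * 24.8 / 314.8 = 7.9%

7.9


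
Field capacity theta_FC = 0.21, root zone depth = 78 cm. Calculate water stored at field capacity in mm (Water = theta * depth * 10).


Step 1: Water (mm) = theta_FC * depth (cm) * 10
Step 2: Water = 0.21 * 78 * 10
Step 3: Water = 163.8 mm

163.8


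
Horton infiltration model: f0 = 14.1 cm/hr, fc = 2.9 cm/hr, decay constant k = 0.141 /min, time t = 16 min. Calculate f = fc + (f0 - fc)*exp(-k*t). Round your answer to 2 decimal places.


Step 1: f = fc + (f0 - fc) * exp(-k * t)
Step 2: exp(-0.141 * 16) = 0.104769
Step 3: f = 2.9 + (14.1 - 2.9) * 0.104769
Step 4: f = 2.9 + 11.2 * 0.104769
Step 5: f = 4.07 cm/hr

4.07


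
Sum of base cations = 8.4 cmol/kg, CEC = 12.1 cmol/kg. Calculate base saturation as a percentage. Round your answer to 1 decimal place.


Step 1: BS = 100 * (sum of bases) / CEC
Step 2: BS = 100 * 8.4 / 12.1
Step 3: BS = 69.4%

69.4


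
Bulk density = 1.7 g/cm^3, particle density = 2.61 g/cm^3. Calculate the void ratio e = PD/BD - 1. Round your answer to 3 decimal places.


Step 1: e = PD / BD - 1
Step 2: e = 2.61 / 1.7 - 1
Step 3: e = 1.53529 - 1
Step 4: e = 0.535

0.535


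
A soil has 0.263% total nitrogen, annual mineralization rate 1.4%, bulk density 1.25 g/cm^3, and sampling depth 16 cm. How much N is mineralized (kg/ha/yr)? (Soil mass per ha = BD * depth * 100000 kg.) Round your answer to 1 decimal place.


Step 1: Soil mass per ha = BD * depth * 100000 = 1.25 * 16 * 100000 = 2000000 kg
Step 2: Total N pool = soil mass * N%/100 = 2000000 * 0.263/100 = 5260.0 kg/ha
Step 3: N mineralized = N pool * rate%/100 = 5260.0 * 1.4/100 = 73.6 kg/ha/yr

73.6


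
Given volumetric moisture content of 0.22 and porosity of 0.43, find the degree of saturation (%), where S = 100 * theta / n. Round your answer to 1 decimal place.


Step 1: S = 100 * theta_v / n
Step 2: S = 100 * 0.22 / 0.43
Step 3: S = 51.2%

51.2


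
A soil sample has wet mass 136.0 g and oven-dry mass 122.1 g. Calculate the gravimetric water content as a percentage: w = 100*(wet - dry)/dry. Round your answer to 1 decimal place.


Step 1: Water mass = wet - dry = 136.0 - 122.1 = 13.9 g
Step 2: w = 100 * water mass / dry mass
Step 3: w = 100 * 13.9 / 122.1 = 11.4%

11.4


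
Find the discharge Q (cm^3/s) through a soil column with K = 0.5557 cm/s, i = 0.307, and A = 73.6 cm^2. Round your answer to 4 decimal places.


Step 1: Apply Darcy's law: Q = K * i * A
Step 2: Q = 0.5557 * 0.307 * 73.6
Step 3: Q = 12.5562 cm^3/s

12.5562


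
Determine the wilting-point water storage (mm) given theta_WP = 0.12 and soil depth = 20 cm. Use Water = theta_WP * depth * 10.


Step 1: Water (mm) = theta_WP * depth * 10
Step 2: Water = 0.12 * 20 * 10
Step 3: Water = 24.0 mm

24.0


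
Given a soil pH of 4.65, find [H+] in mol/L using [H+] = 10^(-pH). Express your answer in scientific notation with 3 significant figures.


Step 1: [H+] = 10^(-pH)
Step 2: [H+] = 10^(-4.65)
Step 3: [H+] = 2.24e-05 mol/L

2.24e-05


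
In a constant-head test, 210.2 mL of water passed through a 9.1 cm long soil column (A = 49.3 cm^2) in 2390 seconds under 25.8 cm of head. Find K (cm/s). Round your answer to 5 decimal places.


Step 1: K = Q * L / (A * t * h)
Step 2: Numerator = 210.2 * 9.1 = 1912.82
Step 3: Denominator = 49.3 * 2390 * 25.8 = 3039936.6
Step 4: K = 1912.82 / 3039936.6 = 0.00063 cm/s

0.00063


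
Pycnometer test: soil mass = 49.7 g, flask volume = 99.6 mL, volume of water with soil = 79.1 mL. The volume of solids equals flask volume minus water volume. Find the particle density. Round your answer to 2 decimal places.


Step 1: Volume of solids = flask volume - water volume with soil
Step 2: V_solids = 99.6 - 79.1 = 20.5 mL
Step 3: Particle density = mass / V_solids = 49.7 / 20.5 = 2.42 g/cm^3

2.42
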